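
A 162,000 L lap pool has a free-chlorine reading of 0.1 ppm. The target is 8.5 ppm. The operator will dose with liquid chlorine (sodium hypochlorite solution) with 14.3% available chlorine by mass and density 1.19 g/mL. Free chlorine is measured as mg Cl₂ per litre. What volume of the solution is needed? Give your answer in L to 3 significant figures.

8.00 L

Chlorine deficit: 8.5 − 0.1 = 8.4 ppm = 8.4 mg/L as Cl₂.
Cl₂ equivalent needed: 8.4 mg/L × 162,000 L = 1,361,000 mg = 1361 g.
Product at 14.3% available chlorine: 1361 / 0.143 = 9516 g.
Volume at density 1.19 g/mL: 9516 g ÷ 1.19 g/mL = 7997 mL.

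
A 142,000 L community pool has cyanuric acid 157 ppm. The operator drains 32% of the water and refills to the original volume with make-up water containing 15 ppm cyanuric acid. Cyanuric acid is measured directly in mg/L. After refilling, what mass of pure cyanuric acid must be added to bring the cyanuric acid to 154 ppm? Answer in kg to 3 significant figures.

After draining 32% and refilling: 157 × 0.68 + 15 × 0.32 = 111.56 ppm.
Deficit to target: 154 − 111.56 = 42.44 mg/L.
Mass: 42.44 mg/L × 142,000 L = 6026 g cyanuric acid.

6.03 kg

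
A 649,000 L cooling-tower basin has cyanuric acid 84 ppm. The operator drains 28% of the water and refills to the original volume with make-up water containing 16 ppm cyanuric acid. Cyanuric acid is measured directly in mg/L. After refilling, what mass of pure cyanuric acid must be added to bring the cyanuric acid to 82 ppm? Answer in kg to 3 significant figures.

After draining 28% and refilling: 84 × 0.72 + 16 × 0.28 = 64.96 ppm.
Deficit to target: 82 − 64.96 = 17.04 mg/L.
Mass: 17.04 mg/L × 649,000 L = 11,060 g cyanuric acid.

11.1 kg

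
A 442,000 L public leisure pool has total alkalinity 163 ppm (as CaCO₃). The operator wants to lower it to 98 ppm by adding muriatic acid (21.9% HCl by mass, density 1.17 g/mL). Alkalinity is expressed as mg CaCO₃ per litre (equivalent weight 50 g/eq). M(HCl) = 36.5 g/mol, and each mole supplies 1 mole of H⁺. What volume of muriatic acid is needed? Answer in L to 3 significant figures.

81.9 L

Alkalinity to neutralize: (163 − 98) = 65 mg/L as CaCO₃ × 442,000 L = 28,730 g as CaCO₃.
Equivalents of H⁺ required: 28,730 ÷ 50 g/eq = 574.6 eq = 574.6 mol HCl.
Mass of HCl: 574.6 × 36.5 = 20,970 g.
Mass of 21.9% solution: 20,970 / 0.219 = 95,770 g.
Volume: 95,770 g ÷ 1.17 g/mL = 81,850 mL.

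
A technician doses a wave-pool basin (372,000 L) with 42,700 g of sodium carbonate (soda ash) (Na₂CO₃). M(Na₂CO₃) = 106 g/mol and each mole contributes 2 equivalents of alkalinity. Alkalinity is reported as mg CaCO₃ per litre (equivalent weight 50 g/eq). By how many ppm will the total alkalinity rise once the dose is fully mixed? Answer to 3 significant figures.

Moles of Na₂CO₃: 42,700 g ÷ 106 g/mol = 402.8 mol → 805.7 eq of alkalinity.
As CaCO₃: 805.7 eq × 50 g/eq = 40,280 g.
Rise: 40,280 g / 372,000 L × 1000 = 108.3 mg/L.

108 ppm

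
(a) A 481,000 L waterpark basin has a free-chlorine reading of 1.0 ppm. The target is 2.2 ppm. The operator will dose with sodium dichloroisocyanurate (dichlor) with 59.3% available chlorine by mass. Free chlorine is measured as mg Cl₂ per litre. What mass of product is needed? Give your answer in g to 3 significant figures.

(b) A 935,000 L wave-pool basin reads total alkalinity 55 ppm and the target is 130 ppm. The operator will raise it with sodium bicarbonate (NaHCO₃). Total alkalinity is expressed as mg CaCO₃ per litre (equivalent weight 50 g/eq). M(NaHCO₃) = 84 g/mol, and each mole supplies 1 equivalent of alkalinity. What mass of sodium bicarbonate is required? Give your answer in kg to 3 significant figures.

(a) 973 g; (b) 118 kg

(a) Chlorine deficit: 2.2 − 1.0 = 1.2 ppm = 1.2 mg/L as Cl₂.
(a) Cl₂ equivalent needed: 1.2 mg/L × 481,000 L = 577,200 mg = 577.2 g.
(a) Product at 59.3% available chlorine: 577.2 / 0.593 = 973.4 g.

(b) Alkalinity to add: (130 − 55) = 75 mg/L as CaCO₃ × 935,000 L = 70,120 g as CaCO₃.
(b) Equivalents: 70,120 g ÷ 50 g/eq = 1402 eq.
(b) NaHCO₃ supplies 1 eq per mole → 1402 mol.
(b) Mass: 1402 mol × 84 g/mol = 117,800 g.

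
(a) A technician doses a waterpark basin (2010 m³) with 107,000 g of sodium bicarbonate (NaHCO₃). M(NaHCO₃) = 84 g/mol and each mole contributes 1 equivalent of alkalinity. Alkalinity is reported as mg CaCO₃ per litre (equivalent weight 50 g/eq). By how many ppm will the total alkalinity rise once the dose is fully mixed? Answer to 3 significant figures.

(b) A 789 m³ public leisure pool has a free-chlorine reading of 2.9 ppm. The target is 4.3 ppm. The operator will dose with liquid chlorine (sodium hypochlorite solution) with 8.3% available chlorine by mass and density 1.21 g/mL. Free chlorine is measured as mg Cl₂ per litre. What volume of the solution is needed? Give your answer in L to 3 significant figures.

(a) Volume: 2010 m³ = 2,010,000 L.
(a) Moles of NaHCO₃: 107,000 g ÷ 84 g/mol = 1274 mol → 1274 eq of alkalinity.
(a) As CaCO₃: 1274 eq × 50 g/eq = 63,690 g.
(a) Rise: 63,690 g / 2,010,000 L × 1000 = 31.69 mg/L.

(b) Volume: 789 m³ = 789,000 L.
(b) Chlorine deficit: 4.3 − 2.9 = 1.4 ppm = 1.4 mg/L as Cl₂.
(b) Cl₂ equivalent needed: 1.4 mg/L × 789,000 L = 1,105,000 mg = 1105 g.
(b) Product at 8.3% available chlorine: 1105 / 0.083 = 13,310 g.
(b) Volume at density 1.21 g/mL: 13,310 g ÷ 1.21 g/mL = 11,000 mL.

(a) 31.7 ppm; (b) 11.0 L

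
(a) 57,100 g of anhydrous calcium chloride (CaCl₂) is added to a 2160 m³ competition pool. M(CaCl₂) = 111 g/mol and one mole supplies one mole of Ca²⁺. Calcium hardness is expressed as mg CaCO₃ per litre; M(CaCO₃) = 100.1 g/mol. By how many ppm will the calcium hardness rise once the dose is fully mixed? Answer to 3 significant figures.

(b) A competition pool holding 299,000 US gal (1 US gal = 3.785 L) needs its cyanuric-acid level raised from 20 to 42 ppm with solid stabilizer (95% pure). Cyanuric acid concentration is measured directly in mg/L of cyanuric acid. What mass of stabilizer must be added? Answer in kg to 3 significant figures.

(a) 23.8 ppm; (b) 26.2 kg

(a) Volume: 2160 m³ = 2,160,000 L.
(a) Moles of Ca²⁺: 57,100 g ÷ 111 g/mol = 514.4 mol.
(a) As CaCO₃: 514.4 mol × 100.1 g/mol = 51,490 g.
(a) Rise: 51,490 g / 2,160,000 L × 1000 = 23.84 mg/L.

(b) Volume: 299,000 US gal × 3.785 L/gal = 1,131,715 L.
(b) CYA to add: (42 − 20) = 22 mg/L × 1,131,715 L = 24,900 g cyanuric acid.
(b) At 95% purity: 24,900 / 0.95 = 26,210 g product.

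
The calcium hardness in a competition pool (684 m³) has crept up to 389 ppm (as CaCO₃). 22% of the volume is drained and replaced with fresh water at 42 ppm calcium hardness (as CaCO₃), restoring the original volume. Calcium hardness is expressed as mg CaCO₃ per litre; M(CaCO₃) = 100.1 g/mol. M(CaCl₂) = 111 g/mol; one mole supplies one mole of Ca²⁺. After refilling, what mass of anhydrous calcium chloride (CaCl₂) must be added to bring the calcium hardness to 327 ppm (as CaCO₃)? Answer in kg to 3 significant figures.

10.9 kg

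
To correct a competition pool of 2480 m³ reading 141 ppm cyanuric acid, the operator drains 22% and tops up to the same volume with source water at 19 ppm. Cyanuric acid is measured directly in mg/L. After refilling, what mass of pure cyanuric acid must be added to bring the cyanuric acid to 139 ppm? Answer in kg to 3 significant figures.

Volume: 2480 m³ = 2,480,000 L.
After draining 22% and refilling: 141 × 0.78 + 19 × 0.22 = 114.16 ppm.
Deficit to target: 139 − 114.16 = 24.84 mg/L.
Mass: 24.84 mg/L × 2,480,000 L = 61,600 g cyanuric acid.

61.6 kg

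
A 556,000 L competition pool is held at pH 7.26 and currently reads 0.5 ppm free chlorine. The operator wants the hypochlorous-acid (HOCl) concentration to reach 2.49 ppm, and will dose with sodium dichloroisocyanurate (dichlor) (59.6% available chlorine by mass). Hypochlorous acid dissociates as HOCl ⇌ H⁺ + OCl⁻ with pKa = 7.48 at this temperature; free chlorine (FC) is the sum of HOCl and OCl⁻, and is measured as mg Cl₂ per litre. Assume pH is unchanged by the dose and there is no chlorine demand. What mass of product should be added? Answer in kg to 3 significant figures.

3.26 kg

[OCl⁻]/[HOCl] = 10^(pH − pKa) = 10^(7.26 − 7.48) = 0.6026; fraction as HOCl = 1/(1 + 0.6026) = 0.624.
Free chlorine required for 2.49 ppm HOCl: 2.49 / 0.624 = 3.99 ppm.
FC to add: 3.99 − 0.5 = 3.49 mg/L as Cl₂.
Cl₂ equivalent: 3.49 mg/L × 556,000 L = 1941 g.
Product at 59.6% available Cl: 1941 / 0.596 = 3256 g.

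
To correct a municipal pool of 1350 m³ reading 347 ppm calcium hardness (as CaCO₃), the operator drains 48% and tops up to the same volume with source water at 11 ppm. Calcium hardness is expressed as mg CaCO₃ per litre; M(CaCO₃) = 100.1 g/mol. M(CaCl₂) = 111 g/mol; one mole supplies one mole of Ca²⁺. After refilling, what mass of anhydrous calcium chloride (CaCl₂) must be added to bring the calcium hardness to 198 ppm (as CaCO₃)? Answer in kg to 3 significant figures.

18.4 kg

Volume: 1350 m³ = 1,350,000 L.
After draining 48% and refilling: 347 × 0.52 + 11 × 0.48 = 185.72 ppm.
Deficit to target: 198 − 185.72 = 12.28 mg/L.
As CaCO₃: 12.28 mg/L × 1,350,000 L = 16,580 g; ÷ 100.1 = 165.6 mol Ca²⁺.
Mass: 165.6 × 111 = 18,380 g.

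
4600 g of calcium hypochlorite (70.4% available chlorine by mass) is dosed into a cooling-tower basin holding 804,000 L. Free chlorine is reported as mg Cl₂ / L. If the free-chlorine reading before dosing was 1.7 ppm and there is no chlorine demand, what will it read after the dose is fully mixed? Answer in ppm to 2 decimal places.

Available chlorine delivered: 4600 g × 0.704 = 3238 g as Cl₂.
Concentration rise: 3238 g / 804,000 L = 4.028 mg/L = 4.03 ppm.
Final FC: 1.7 + 4.03 = 5.73 ppm.

5.73 ppm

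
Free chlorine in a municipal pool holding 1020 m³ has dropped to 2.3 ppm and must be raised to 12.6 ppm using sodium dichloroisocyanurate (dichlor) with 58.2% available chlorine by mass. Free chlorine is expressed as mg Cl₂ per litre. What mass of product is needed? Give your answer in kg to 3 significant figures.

18.1 kg

Volume: 1020 m³ = 1,020,000 L.
Chlorine deficit: 12.6 − 2.3 = 10.3 ppm = 10.3 mg/L as Cl₂.
Cl₂ equivalent needed: 10.3 mg/L × 1,020,000 L = 10,510,000 mg = 10,510 g.
Product at 58.2% available chlorine: 10,510 / 0.582 = 18,050 g.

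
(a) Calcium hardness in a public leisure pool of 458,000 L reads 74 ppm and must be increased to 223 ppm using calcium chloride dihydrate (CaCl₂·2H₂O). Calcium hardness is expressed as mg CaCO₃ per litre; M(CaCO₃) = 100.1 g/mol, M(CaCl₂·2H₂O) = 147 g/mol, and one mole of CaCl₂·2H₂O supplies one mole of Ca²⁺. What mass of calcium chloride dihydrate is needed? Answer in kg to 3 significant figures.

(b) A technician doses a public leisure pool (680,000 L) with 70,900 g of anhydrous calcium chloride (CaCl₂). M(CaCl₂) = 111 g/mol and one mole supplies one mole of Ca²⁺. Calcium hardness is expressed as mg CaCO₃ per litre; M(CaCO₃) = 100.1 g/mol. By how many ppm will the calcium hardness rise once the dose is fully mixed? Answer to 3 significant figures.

(a) Hardness to add: (223 − 74) = 149 mg/L as CaCO₃ × 458,000 L = 68,240 g as CaCO₃.
(a) Moles of Ca²⁺ (1 mol Ca²⁺ ≡ 1 mol CaCO₃): 68,240 / 100.1 g/mol = 681.7 mol.
(a) Mass of CaCl₂·2H₂O: 681.7 × 147 = 100,200 g.

(b) Moles of Ca²⁺: 70,900 g ÷ 111 g/mol = 638.7 mol.
(b) As CaCO₃: 638.7 mol × 100.1 g/mol = 63,940 g.
(b) Rise: 63,940 g / 680,000 L × 1000 = 94.03 mg/L.

(a) 100 kg; (b) 94.0 ppm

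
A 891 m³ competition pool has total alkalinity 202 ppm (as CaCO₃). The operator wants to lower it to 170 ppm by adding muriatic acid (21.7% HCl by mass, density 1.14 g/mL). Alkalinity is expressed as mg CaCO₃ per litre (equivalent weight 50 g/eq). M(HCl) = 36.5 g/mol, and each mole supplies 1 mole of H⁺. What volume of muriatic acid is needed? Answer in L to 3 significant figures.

Volume: 891 m³ = 891,000 L.
Alkalinity to neutralize: (202 − 170) = 32 mg/L as CaCO₃ × 891,000 L = 28,510 g as CaCO₃.
Equivalents of H⁺ required: 28,510 ÷ 50 g/eq = 570.2 eq = 570.2 mol HCl.
Mass of HCl: 570.2 × 36.5 = 20,810 g.
Mass of 21.7% solution: 20,810 / 0.217 = 95,920 g.
Volume: 95,920 g ÷ 1.14 g/mL = 84,140 mL.

84.1 L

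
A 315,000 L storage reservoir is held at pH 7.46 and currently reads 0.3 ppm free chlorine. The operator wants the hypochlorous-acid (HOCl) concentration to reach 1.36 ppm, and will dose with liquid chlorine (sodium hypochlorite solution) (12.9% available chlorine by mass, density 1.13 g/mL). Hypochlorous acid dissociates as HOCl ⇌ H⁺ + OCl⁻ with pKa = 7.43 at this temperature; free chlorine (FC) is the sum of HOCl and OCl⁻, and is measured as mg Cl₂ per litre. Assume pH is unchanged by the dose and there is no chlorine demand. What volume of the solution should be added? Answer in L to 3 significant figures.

5.44 L

[OCl⁻]/[HOCl] = 10^(pH − pKa) = 10^(7.46 − 7.43) = 1.072; fraction as HOCl = 1/(1 + 1.072) = 0.4827.
Free chlorine required for 1.36 ppm HOCl: 1.36 / 0.4827 = 2.817 ppm.
FC to add: 2.817 − 0.3 = 2.517 mg/L as Cl₂.
Cl₂ equivalent: 2.517 mg/L × 315,000 L = 792.9 g.
Product at 12.9% available Cl: 792.9 / 0.129 = 6147 g.
Volume: 6147 g ÷ 1.13 g/mL = 5440 mL.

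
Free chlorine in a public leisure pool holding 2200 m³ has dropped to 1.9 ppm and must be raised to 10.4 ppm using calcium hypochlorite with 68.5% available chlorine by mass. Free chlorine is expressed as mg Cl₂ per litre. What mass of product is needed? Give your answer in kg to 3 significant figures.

27.3 kg

Volume: 2200 m³ = 2,200,000 L.
Chlorine deficit: 10.4 − 1.9 = 8.5 ppm = 8.5 mg/L as Cl₂.
Cl₂ equivalent needed: 8.5 mg/L × 2,200,000 L = 18,700,000 mg = 18,700 g.
Product at 68.5% available chlorine: 18,700 / 0.685 = 27,300 g.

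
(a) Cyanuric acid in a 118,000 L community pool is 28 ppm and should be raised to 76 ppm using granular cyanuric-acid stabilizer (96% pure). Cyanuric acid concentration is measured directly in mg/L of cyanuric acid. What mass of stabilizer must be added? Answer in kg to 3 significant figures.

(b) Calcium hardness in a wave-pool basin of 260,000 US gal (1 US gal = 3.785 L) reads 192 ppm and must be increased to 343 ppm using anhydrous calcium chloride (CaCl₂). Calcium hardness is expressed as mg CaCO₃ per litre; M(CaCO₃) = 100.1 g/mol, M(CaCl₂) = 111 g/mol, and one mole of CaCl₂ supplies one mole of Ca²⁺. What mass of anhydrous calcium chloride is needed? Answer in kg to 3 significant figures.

(a) 5.90 kg; (b) 165 kg

(a) CYA to add: (76 − 28) = 48 mg/L × 118,000 L = 5664 g cyanuric acid.
(a) At 96% purity: 5664 / 0.96 = 5900 g product.

(b) Volume: 260,000 US gal × 3.785 L/gal = 984,100 L.
(b) Hardness to add: (343 − 192) = 151 mg/L as CaCO₃ × 984,100 L = 148,600 g as CaCO₃.
(b) Moles of Ca²⁺ (1 mol Ca²⁺ ≡ 1 mol CaCO₃): 148,600 / 100.1 g/mol = 1485 mol.
(b) Mass of CaCl₂: 1485 × 111 = 164,800 g.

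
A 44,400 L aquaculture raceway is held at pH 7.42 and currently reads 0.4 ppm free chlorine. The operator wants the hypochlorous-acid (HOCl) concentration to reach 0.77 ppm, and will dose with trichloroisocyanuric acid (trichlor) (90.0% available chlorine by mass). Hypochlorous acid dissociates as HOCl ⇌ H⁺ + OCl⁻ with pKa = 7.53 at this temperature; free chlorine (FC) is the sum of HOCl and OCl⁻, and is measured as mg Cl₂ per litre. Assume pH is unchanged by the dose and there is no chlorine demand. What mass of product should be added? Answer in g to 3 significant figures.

47.7 g

[OCl⁻]/[HOCl] = 10^(pH − pKa) = 10^(7.42 − 7.53) = 0.7762; fraction as HOCl = 1/(1 + 0.7762) = 0.563.
Free chlorine required for 0.77 ppm HOCl: 0.77 / 0.563 = 1.368 ppm.
FC to add: 1.368 − 0.4 = 0.9677 mg/L as Cl₂.
Cl₂ equivalent: 0.9677 mg/L × 44,400 L = 42.97 g.
Product at 90.0% available Cl: 42.97 / 0.9 = 47.74 g.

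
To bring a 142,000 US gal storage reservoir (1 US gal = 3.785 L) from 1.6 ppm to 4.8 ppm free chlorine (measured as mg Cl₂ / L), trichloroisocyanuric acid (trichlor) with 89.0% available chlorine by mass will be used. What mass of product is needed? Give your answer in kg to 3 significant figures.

1.93 kg

Volume: 142,000 US gal × 3.785 L/gal = 537,470 L.
Chlorine deficit: 4.8 − 1.6 = 3.2 ppm = 3.2 mg/L as Cl₂.
Cl₂ equivalent needed: 3.2 mg/L × 537,470 L = 1,720,000 mg = 1720 g.
Product at 89.0% available chlorine: 1720 / 0.89 = 1932 g.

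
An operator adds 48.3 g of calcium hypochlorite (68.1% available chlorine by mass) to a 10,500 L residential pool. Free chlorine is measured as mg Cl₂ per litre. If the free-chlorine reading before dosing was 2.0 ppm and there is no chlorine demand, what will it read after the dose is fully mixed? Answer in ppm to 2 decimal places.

5.13 ppm

Available chlorine delivered: 48.3 g × 0.681 = 32.89 g as Cl₂.
Concentration rise: 32.89 g / 10,500 L = 3.133 mg/L = 3.13 ppm.
Final FC: 2.0 + 3.13 = 5.13 ppm.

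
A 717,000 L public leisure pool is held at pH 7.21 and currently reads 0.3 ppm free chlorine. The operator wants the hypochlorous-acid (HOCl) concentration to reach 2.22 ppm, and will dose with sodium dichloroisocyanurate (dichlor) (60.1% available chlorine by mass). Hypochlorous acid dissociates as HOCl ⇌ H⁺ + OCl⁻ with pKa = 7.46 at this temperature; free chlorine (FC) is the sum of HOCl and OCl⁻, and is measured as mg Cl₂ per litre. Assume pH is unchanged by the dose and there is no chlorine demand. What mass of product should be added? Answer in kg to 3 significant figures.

3.78 kg

[OCl⁻]/[HOCl] = 10^(pH − pKa) = 10^(7.21 − 7.46) = 0.5623; fraction as HOCl = 1/(1 + 0.5623) = 0.6401.
Free chlorine required for 2.22 ppm HOCl: 2.22 / 0.6401 = 3.468 ppm.
FC to add: 3.468 − 0.3 = 3.168 mg/L as Cl₂.
Cl₂ equivalent: 3.168 mg/L × 717,000 L = 2272 g.
Product at 60.1% available Cl: 2272 / 0.601 = 3780 g.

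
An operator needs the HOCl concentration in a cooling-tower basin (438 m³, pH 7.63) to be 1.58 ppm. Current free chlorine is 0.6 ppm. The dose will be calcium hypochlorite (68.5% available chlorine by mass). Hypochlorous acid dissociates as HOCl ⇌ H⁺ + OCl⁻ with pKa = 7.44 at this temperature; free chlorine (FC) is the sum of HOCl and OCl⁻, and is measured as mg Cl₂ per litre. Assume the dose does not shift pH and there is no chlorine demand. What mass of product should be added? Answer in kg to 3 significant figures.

2.19 kg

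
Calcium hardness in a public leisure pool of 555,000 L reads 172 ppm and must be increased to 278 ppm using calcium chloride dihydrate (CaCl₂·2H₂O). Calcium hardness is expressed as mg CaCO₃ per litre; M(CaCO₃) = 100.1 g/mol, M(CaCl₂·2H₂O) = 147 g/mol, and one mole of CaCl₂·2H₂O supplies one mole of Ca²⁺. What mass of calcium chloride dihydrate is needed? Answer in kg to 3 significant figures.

Hardness to add: (278 − 172) = 106 mg/L as CaCO₃ × 555,000 L = 58,830 g as CaCO₃.
Moles of Ca²⁺ (1 mol Ca²⁺ ≡ 1 mol CaCO₃): 58,830 / 100.1 g/mol = 587.7 mol.
Mass of CaCl₂·2H₂O: 587.7 × 147 = 86,390 g.

86.4 kg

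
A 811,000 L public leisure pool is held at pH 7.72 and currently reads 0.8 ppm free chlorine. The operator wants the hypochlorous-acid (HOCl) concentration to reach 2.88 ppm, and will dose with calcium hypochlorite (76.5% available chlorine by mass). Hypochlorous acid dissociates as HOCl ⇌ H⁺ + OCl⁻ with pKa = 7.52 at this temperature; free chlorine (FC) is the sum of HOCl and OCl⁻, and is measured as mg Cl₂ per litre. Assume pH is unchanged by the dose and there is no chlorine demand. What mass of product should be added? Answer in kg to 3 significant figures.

[OCl⁻]/[HOCl] = 10^(pH − pKa) = 10^(7.72 − 7.52) = 1.585; fraction as HOCl = 1/(1 + 1.585) = 0.3869.
Free chlorine required for 2.88 ppm HOCl: 2.88 / 0.3869 = 7.444 ppm.
FC to add: 7.444 − 0.8 = 6.644 mg/L as Cl₂.
Cl₂ equivalent: 6.644 mg/L × 811,000 L = 5389 g.
Product at 76.5% available Cl: 5389 / 0.765 = 7044 g.

7.04 kg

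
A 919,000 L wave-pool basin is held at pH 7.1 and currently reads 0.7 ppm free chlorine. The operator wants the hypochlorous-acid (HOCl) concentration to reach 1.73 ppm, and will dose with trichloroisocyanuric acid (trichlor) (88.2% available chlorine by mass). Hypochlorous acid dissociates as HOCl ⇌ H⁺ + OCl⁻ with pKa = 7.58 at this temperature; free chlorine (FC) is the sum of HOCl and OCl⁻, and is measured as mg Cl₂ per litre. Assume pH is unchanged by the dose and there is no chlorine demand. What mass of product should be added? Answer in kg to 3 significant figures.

1.67 kg

[OCl⁻]/[HOCl] = 10^(pH − pKa) = 10^(7.1 − 7.58) = 0.3311; fraction as HOCl = 1/(1 + 0.3311) = 0.7512.
Free chlorine required for 1.73 ppm HOCl: 1.73 / 0.7512 = 2.303 ppm.
FC to add: 2.303 − 0.7 = 1.603 mg/L as Cl₂.
Cl₂ equivalent: 1.603 mg/L × 919,000 L = 1473 g.
Product at 88.2% available Cl: 1473 / 0.882 = 1670 g.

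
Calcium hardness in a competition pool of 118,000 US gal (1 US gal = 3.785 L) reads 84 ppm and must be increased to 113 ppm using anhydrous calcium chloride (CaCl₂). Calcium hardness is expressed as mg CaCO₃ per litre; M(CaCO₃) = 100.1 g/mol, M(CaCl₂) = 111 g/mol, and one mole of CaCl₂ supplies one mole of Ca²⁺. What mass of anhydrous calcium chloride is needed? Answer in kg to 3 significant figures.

14.4 kg

Volume: 118,000 US gal × 3.785 L/gal = 446,630 L.
Hardness to add: (113 − 84) = 29 mg/L as CaCO₃ × 446,630 L = 12,950 g as CaCO₃.
Moles of Ca²⁺ (1 mol Ca²⁺ ≡ 1 mol CaCO₃): 12,950 / 100.1 g/mol = 129.4 mol.
Mass of CaCl₂: 129.4 × 111 = 14,360 g.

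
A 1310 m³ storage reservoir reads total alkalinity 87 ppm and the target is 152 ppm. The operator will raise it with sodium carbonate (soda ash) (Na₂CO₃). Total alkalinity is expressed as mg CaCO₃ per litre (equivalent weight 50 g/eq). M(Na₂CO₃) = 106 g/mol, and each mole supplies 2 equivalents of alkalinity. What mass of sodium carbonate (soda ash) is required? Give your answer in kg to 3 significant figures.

90.3 kg

Volume: 1310 m³ = 1,310,000 L.
Alkalinity to add: (152 − 87) = 65 mg/L as CaCO₃ × 1,310,000 L = 85,150 g as CaCO₃.
Equivalents: 85,150 g ÷ 50 g/eq = 1703 eq.
Each mole of Na₂CO₃ supplies 2 eq, so 1703 / 2 = 851.5 mol.
Mass: 851.5 mol × 106 g/mol = 90,260 g.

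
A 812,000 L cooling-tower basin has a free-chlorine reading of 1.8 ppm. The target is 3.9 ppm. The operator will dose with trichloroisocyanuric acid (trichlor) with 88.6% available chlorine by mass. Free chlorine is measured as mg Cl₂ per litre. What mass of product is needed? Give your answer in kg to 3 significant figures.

1.92 kg

Chlorine deficit: 3.9 − 1.8 = 2.1 ppm = 2.1 mg/L as Cl₂.
Cl₂ equivalent needed: 2.1 mg/L × 812,000 L = 1,705,000 mg = 1705 g.
Product at 88.6% available chlorine: 1705 / 0.886 = 1925 g.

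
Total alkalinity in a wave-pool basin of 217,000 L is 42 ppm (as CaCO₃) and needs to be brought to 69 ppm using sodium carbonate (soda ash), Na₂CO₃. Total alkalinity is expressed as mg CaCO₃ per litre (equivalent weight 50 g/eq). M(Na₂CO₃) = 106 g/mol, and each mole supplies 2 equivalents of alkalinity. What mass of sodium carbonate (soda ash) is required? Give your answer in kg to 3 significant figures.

Alkalinity to add: (69 − 42) = 27 mg/L as CaCO₃ × 217,000 L = 5859 g as CaCO₃.
Equivalents: 5859 g ÷ 50 g/eq = 117.2 eq.
Each mole of Na₂CO₃ supplies 2 eq, so 117.2 / 2 = 58.59 mol.
Mass: 58.59 mol × 106 g/mol = 6211 g.

6.21 kg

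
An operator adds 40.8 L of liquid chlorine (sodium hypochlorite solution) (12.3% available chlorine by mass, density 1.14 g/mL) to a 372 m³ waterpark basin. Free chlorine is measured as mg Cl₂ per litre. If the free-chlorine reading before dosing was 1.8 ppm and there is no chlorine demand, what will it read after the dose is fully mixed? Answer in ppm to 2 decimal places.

17.18 ppm

Volume: 372 m³ = 372,000 L.
Mass of solution: 40.8 L × 1000 mL/L × 1.14 g/mL = 46,510 g.
Available chlorine delivered: 46,510 g × 0.123 = 5721 g as Cl₂.
Concentration rise: 5721 g / 372,000 L = 15.38 mg/L = 15.38 ppm.
Final FC: 1.8 + 15.38 = 17.18 ppm.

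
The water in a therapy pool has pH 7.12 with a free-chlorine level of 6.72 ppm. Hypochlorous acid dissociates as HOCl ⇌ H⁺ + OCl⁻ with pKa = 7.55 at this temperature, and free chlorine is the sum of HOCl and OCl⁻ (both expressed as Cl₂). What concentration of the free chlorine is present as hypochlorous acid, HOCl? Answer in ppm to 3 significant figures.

[OCl⁻]/[HOCl] = 10^(pH − pKa) = 10^(7.12 − 7.55) = 10^-0.43 = 0.3715.
Fraction as HOCl = 1 / (1 + 0.3715) = 0.7291.
HOCl = 0.7291 × 6.72 ppm = 4.9 ppm.

4.90 ppm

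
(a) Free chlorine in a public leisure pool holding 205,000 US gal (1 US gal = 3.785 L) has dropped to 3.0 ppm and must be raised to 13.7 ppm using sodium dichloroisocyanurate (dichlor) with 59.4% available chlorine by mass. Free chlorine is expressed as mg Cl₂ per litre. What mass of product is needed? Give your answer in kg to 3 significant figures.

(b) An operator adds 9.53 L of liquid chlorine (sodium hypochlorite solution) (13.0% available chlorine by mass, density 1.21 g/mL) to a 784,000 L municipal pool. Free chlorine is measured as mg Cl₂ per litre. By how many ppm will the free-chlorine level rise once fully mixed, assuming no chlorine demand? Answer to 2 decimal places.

(a) Volume: 205,000 US gal × 3.785 L/gal = 775,925 L.
(a) Chlorine deficit: 13.7 − 3.0 = 10.7 ppm = 10.7 mg/L as Cl₂.
(a) Cl₂ equivalent needed: 10.7 mg/L × 775,925 L = 8,302,000 mg = 8302 g.
(a) Product at 59.4% available chlorine: 8302 / 0.594 = 13,980 g.

(b) Mass of solution: 9.53 L × 1000 mL/L × 1.21 g/mL = 11,530 g.
(b) Available chlorine delivered: 11,530 g × 0.13 = 1499 g as Cl₂.
(b) Concentration rise: 1499 g / 784,000 L = 1.912 mg/L = 1.91 ppm.

(a) 14.0 kg; (b) 1.91 ppm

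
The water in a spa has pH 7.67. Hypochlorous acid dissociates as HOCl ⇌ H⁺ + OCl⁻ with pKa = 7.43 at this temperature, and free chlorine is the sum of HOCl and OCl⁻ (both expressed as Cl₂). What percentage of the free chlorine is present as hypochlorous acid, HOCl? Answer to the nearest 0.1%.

36.5%

[OCl⁻]/[HOCl] = 10^(pH − pKa) = 10^(7.67 − 7.43) = 10^0.24 = 1.738.
Fraction as HOCl = 1 / (1 + 1.738) = 0.3653.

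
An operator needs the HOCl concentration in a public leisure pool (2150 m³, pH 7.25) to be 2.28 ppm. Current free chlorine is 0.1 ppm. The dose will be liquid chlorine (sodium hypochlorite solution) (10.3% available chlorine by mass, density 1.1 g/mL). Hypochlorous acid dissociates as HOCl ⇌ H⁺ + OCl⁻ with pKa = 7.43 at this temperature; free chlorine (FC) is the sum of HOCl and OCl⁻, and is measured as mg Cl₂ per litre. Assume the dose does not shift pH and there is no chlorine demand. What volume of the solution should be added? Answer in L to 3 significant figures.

Volume: 2150 m³ = 2,150,000 L.
[OCl⁻]/[HOCl] = 10^(pH − pKa) = 10^(7.25 − 7.43) = 0.6607; fraction as HOCl = 1/(1 + 0.6607) = 0.6022.
Free chlorine required for 2.28 ppm HOCl: 2.28 / 0.6022 = 3.786 ppm.
FC to add: 3.786 − 0.1 = 3.686 mg/L as Cl₂.
Cl₂ equivalent: 3.686 mg/L × 2,150,000 L = 7926 g.
Product at 10.3% available Cl: 7926 / 0.103 = 76,950 g.
Volume: 76,950 g ÷ 1.1 g/mL = 69,950 mL.

70.0 L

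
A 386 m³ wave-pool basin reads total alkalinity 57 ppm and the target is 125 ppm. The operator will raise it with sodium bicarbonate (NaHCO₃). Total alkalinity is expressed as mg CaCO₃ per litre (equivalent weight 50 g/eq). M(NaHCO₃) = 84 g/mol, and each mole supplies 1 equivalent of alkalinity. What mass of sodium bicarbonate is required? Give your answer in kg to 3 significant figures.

44.1 kg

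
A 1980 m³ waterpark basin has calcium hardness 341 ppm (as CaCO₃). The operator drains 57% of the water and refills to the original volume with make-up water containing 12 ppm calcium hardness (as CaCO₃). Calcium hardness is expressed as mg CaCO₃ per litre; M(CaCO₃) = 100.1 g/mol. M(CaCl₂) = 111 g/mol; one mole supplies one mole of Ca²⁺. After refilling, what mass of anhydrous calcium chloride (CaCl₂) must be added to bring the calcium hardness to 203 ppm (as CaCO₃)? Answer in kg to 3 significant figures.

Volume: 1980 m³ = 1,980,000 L.
After draining 57% and refilling: 341 × 0.43 + 12 × 0.57 = 153.47 ppm.
Deficit to target: 203 − 153.47 = 49.53 mg/L.
As CaCO₃: 49.53 mg/L × 1,980,000 L = 98,070 g; ÷ 100.1 = 979.7 mol Ca²⁺.
Mass: 979.7 × 111 = 108,700 g.

109 kg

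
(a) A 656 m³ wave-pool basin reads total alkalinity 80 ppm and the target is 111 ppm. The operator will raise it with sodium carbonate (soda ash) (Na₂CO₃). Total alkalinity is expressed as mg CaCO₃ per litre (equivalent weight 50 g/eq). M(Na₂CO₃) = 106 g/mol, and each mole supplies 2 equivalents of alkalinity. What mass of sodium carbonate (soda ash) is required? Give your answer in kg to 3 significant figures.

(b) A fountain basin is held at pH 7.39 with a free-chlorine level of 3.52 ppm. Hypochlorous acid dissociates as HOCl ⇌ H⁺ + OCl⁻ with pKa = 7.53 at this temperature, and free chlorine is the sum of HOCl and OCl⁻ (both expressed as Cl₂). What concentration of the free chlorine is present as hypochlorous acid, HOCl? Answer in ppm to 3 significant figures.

(a) Volume: 656 m³ = 656,000 L.
(a) Alkalinity to add: (111 − 80) = 31 mg/L as CaCO₃ × 656,000 L = 20,340 g as CaCO₃.
(a) Equivalents: 20,340 g ÷ 50 g/eq = 406.7 eq.
(a) Each mole of Na₂CO₃ supplies 2 eq, so 406.7 / 2 = 203.4 mol.
(a) Mass: 203.4 mol × 106 g/mol = 21,560 g.

(b) [OCl⁻]/[HOCl] = 10^(pH − pKa) = 10^(7.39 − 7.53) = 10^-0.14 = 0.7244.
(b) Fraction as HOCl = 1 / (1 + 0.7244) = 0.5799.
(b) HOCl = 0.5799 × 3.52 ppm = 2.041 ppm.

(a) 21.6 kg; (b) 2.04 ppm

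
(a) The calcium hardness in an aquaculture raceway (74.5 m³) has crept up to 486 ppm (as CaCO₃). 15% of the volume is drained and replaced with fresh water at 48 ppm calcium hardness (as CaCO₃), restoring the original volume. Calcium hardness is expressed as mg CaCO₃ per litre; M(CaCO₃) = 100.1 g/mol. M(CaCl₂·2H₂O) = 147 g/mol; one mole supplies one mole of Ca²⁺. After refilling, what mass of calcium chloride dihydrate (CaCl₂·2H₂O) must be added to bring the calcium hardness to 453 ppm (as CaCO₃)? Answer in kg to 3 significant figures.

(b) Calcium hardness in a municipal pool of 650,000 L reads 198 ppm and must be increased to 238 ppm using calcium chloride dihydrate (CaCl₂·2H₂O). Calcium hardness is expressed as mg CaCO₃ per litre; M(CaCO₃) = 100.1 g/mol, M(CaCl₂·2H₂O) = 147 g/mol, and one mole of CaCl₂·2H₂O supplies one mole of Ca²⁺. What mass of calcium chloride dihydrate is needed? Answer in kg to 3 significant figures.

(a) 3.58 kg; (b) 38.2 kg

(a) Volume: 74.5 m³ = 74,500 L.
(a) After draining 15% and refilling: 486 × 0.85 + 48 × 0.15 = 420.3 ppm.
(a) Deficit to target: 453 − 420.3 = 32.7 mg/L.
(a) As CaCO₃: 32.7 mg/L × 74,500 L = 2436 g; ÷ 100.1 = 24.34 mol Ca²⁺.
(a) Mass: 24.34 × 147 = 3578 g.

(b) Hardness to add: (238 − 198) = 40 mg/L as CaCO₃ × 650,000 L = 26,000 g as CaCO₃.
(b) Moles of Ca²⁺ (1 mol Ca²⁺ ≡ 1 mol CaCO₃): 26,000 / 100.1 g/mol = 259.7 mol.
(b) Mass of CaCl₂·2H₂O: 259.7 × 147 = 38,180 g.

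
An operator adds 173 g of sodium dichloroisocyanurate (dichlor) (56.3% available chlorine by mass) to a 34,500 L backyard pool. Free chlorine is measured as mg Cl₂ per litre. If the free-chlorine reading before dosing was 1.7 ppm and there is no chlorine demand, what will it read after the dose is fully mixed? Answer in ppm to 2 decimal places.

4.52 ppm

Available chlorine delivered: 173 g × 0.563 = 97.4 g as Cl₂.
Concentration rise: 97.4 g / 34,500 L = 2.823 mg/L = 2.82 ppm.
Final FC: 1.7 + 2.82 = 4.52 ppm.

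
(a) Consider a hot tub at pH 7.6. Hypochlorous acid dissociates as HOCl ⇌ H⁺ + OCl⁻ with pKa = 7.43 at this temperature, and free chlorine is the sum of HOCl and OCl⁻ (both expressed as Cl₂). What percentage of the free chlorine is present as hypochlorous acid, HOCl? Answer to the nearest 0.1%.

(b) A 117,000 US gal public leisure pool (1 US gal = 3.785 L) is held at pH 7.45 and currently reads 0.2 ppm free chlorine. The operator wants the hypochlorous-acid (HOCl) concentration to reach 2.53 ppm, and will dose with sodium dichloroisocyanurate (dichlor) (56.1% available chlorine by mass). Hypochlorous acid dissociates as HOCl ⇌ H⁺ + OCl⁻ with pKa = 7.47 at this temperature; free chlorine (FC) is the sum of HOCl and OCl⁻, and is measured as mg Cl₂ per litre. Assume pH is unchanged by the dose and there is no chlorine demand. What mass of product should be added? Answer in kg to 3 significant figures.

(a) [OCl⁻]/[HOCl] = 10^(pH − pKa) = 10^(7.6 − 7.43) = 10^0.17 = 1.479.
(a) Fraction as HOCl = 1 / (1 + 1.479) = 0.4034.

(b) Volume: 117,000 US gal × 3.785 L/gal = 442,845 L.
(b) [OCl⁻]/[HOCl] = 10^(pH − pKa) = 10^(7.45 − 7.47) = 0.955; fraction as HOCl = 1/(1 + 0.955) = 0.5115.
(b) Free chlorine required for 2.53 ppm HOCl: 2.53 / 0.5115 = 4.946 ppm.
(b) FC to add: 4.946 − 0.2 = 4.746 mg/L as Cl₂.
(b) Cl₂ equivalent: 4.746 mg/L × 442,845 L = 2102 g.
(b) Product at 56.1% available Cl: 2102 / 0.561 = 3747 g.

(a) 40.3%; (b) 3.75 kg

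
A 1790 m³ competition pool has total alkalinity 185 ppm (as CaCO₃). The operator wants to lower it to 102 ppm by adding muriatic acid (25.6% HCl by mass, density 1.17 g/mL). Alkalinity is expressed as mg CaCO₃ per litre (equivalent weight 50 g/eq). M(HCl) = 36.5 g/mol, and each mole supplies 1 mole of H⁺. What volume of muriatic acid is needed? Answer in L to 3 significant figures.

Volume: 1790 m³ = 1,790,000 L.
Alkalinity to neutralize: (185 − 102) = 83 mg/L as CaCO₃ × 1,790,000 L = 148,600 g as CaCO₃.
Equivalents of H⁺ required: 148,600 ÷ 50 g/eq = 2971 eq = 2971 mol HCl.
Mass of HCl: 2971 × 36.5 = 108,500 g.
Mass of 25.6% solution: 108,500 / 0.256 = 423,700 g.
Volume: 423,700 g ÷ 1.17 g/mL = 362,100 mL.

362 L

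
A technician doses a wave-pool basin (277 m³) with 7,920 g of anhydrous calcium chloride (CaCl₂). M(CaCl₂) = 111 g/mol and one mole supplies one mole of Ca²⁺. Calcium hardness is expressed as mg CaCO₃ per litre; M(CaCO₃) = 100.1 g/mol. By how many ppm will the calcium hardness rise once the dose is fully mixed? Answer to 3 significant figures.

25.8 ppm

Volume: 277 m³ = 277,000 L.
Moles of Ca²⁺: 7,920 g ÷ 111 g/mol = 71.35 mol.
As CaCO₃: 71.35 mol × 100.1 g/mol = 7142 g.
Rise: 7142 g / 277,000 L × 1000 = 25.78 mg/L.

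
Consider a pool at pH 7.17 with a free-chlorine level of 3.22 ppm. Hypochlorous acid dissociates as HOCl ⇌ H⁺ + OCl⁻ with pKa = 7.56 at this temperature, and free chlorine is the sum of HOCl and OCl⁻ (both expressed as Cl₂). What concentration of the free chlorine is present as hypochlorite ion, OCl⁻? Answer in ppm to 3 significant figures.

0.932 ppm

[OCl⁻]/[HOCl] = 10^(pH − pKa) = 10^(7.17 − 7.56) = 10^-0.39 = 0.4074.
Fraction as HOCl = 1 / (1 + 0.4074) = 0.7105.
OCl⁻ = (1 − 0.7105) × 3.22 ppm = 0.9321 ppm.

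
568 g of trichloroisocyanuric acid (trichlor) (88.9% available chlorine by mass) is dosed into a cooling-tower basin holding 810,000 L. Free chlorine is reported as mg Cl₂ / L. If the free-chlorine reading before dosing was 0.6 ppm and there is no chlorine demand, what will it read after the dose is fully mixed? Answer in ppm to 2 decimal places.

1.22 ppm

Available chlorine delivered: 568 g × 0.889 = 505 g as Cl₂.
Concentration rise: 505 g / 810,000 L = 0.6234 mg/L = 0.62 ppm.
Final FC: 0.6 + 0.62 = 1.22 ppm.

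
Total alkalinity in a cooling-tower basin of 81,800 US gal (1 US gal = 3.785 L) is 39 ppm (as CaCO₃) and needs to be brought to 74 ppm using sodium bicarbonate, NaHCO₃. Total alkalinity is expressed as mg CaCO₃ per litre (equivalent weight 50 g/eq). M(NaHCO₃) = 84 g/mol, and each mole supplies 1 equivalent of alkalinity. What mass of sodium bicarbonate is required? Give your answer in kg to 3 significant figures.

18.2 kg

Volume: 81,800 US gal × 3.785 L/gal = 309,613 L.
Alkalinity to add: (74 − 39) = 35 mg/L as CaCO₃ × 309,613 L = 10,840 g as CaCO₃.
Equivalents: 10,840 g ÷ 50 g/eq = 216.7 eq.
NaHCO₃ supplies 1 eq per mole → 216.7 mol.
Mass: 216.7 mol × 84 g/mol = 18,210 g.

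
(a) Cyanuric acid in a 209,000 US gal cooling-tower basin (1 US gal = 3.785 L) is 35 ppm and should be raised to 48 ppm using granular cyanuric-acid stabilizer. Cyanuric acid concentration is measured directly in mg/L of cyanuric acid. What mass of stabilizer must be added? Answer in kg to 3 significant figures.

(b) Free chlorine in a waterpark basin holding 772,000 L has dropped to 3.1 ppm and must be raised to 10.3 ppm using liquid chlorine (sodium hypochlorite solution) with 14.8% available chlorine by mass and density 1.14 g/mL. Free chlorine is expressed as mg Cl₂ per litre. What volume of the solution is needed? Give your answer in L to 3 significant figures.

(a) Volume: 209,000 US gal × 3.785 L/gal = 791,065 L.
(a) CYA to add: (48 − 35) = 13 mg/L × 791,065 L = 10,280 g cyanuric acid.

(b) Chlorine deficit: 10.3 − 3.1 = 7.2 ppm = 7.2 mg/L as Cl₂.
(b) Cl₂ equivalent needed: 7.2 mg/L × 772,000 L = 5,558,000 mg = 5558 g.
(b) Product at 14.8% available chlorine: 5558 / 0.148 = 37,560 g.
(b) Volume at density 1.14 g/mL: 37,560 g ÷ 1.14 g/mL = 32,940 mL.

(a) 10.3 kg; (b) 32.9 L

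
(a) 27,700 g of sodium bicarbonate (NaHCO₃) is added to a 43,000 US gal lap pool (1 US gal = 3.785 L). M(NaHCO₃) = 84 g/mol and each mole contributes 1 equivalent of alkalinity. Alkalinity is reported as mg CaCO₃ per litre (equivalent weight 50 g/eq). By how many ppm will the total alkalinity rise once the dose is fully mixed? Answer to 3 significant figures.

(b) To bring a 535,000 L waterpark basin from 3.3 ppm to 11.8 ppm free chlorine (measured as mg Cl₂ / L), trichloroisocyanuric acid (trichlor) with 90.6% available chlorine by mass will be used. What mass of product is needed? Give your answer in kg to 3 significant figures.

(a) Volume: 43,000 US gal × 3.785 L/gal = 162,755 L.
(a) Moles of NaHCO₃: 27,700 g ÷ 84 g/mol = 329.8 mol → 329.8 eq of alkalinity.
(a) As CaCO₃: 329.8 eq × 50 g/eq = 16,490 g.
(a) Rise: 16,490 g / 162,755 L × 1000 = 101.3 mg/L.

(b) Chlorine deficit: 11.8 − 3.3 = 8.5 ppm = 8.5 mg/L as Cl₂.
(b) Cl₂ equivalent needed: 8.5 mg/L × 535,000 L = 4,548,000 mg = 4548 g.
(b) Product at 90.6% available chlorine: 4548 / 0.906 = 5019 g.

(a) 101 ppm; (b) 5.02 kg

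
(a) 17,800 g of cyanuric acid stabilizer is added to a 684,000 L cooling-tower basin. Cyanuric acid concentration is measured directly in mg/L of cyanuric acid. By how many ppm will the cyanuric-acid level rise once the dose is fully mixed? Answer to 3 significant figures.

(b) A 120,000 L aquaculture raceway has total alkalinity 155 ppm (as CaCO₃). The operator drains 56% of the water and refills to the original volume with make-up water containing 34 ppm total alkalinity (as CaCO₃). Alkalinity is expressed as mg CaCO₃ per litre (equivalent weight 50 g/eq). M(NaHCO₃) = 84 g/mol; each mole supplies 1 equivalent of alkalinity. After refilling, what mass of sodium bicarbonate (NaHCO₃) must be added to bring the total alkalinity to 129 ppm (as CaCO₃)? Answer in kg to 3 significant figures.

(a) 26.0 ppm; (b) 8.42 kg

(a) Rise: 17,800 g / 684,000 L × 1000 = 26.02 mg/L.

(b) After draining 56% and refilling: 155 × 0.44 + 34 × 0.56 = 87.24 ppm.
(b) Deficit to target: 129 − 87.24 = 41.76 mg/L.
(b) As CaCO₃: 41.76 mg/L × 120,000 L = 5011 g; ÷ 50 g/eq ÷ 1 = 100.2 mol NaHCO₃.
(b) Mass: 100.2 × 84 = 8419 g.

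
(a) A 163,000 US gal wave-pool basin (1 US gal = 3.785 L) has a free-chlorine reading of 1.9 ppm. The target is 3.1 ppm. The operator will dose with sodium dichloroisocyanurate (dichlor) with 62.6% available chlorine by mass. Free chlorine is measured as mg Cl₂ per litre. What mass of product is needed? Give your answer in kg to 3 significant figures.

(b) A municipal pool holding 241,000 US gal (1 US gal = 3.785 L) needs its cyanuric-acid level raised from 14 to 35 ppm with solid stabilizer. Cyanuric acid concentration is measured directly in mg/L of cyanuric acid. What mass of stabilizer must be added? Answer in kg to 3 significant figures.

(a) 1.18 kg; (b) 19.2 kg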